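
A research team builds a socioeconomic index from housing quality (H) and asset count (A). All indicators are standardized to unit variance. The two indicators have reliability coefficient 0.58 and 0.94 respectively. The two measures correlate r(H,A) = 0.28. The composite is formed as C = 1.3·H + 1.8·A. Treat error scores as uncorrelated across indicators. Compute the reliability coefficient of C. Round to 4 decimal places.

Var(C) = 1.3² + 1.8² + 2·[2.34·0.28] = 4.93 + 1.3104 = 6.2404.
Under uncorrelated errors the observed covariances equal the true-score covariances, so only the own-variance terms attenuate.
True-score variance = [1.3²·0.58 + 1.8²·0.94] + 1.3104 = 4.0258 + 1.3104 = 5.3362.
Reliability = 5.3362 / 6.2404 = 0.8551.

0.8551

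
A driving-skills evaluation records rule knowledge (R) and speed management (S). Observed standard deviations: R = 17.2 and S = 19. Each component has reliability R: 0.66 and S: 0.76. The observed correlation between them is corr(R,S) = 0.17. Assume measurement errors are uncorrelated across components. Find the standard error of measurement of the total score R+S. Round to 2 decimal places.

13.68

Var(total) = 656.84 + 111.112 = 767.952.
True-score variance = 469.614 + 111.112 = 580.726, so reliability = 0.7562.
Error variance = 767.952 − 580.726 = 187.226; SEM = √187.226 = 13.68.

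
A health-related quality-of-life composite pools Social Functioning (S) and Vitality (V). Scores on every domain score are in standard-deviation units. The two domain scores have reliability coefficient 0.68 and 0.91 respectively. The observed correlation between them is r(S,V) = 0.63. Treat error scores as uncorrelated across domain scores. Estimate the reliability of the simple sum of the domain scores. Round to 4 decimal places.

0.8742

Var(S+V) = 2 + 2·[0.63] = 2 + 1.26 = 3.26.
With uncorrelated errors the cross-covariances are all true-score covariance, so they carry over unchanged; only the diagonal terms shrink to ρᵢσᵢ².
True-score variance = [0.68 + 0.91] + 1.26 = 1.59 + 1.26 = 2.85.
Reliability = 2.85 / 3.26 = 0.8742.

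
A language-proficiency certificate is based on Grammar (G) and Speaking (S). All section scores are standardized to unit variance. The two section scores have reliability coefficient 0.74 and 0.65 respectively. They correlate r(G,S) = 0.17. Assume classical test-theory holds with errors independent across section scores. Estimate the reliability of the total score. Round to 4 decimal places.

0.7393

Var(G+S) = 2 + 2·[0.17] = 2 + 0.34 = 2.34.
With uncorrelated errors the cross-covariances are all true-score covariance, so they carry over unchanged; only the diagonal terms shrink to ρᵢσᵢ².
True-score variance = [0.74 + 0.65] + 0.34 = 1.39 + 0.34 = 1.73.
Reliability = 1.73 / 2.34 = 0.7393.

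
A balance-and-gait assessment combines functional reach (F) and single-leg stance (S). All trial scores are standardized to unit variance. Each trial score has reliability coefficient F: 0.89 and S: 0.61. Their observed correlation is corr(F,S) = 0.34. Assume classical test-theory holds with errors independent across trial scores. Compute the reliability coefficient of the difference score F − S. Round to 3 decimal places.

Var(F−S) = 1 + 1 − 2·0.34 = 2 − 0.68 = 1.32.
Under uncorrelated errors the observed covariances equal the true-score covariances, so only the own-variance terms attenuate.
True-score variance = [0.89 + 0.61] − 0.68 = 1.5 − 0.68 = 0.82.
Reliability = 0.82 / 1.32 = 0.621.

0.621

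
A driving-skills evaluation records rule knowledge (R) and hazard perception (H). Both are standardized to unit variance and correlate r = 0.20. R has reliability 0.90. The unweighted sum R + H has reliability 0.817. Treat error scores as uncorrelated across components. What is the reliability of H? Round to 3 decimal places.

Var(R+H) = 2 + 2·0.20 = 2.400.
True-score variance = ρ_R + ρ_H + 2·0.20, so 0.817 = (0.90 + ρ_H + 0.40) / 2.400.
ρ_H = 0.817·2.400 − 0.90 − 0.40 = 0.661.

0.661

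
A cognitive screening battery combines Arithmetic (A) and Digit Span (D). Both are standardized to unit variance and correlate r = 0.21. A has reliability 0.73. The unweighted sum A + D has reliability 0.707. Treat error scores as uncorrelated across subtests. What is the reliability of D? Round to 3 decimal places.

Var(A+D) = 2 + 2·0.21 = 2.420.
True-score variance = ρ_A + ρ_D + 2·0.21, so 0.707 = (0.73 + ρ_D + 0.42) / 2.420.
ρ_D = 0.707·2.420 − 0.73 − 0.42 = 0.561.

0.561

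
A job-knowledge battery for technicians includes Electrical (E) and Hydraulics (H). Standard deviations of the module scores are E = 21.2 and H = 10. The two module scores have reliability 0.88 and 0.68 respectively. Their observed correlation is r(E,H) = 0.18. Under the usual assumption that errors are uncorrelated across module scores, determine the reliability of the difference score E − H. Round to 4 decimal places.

Var(E−H) = 21.2² + 10² − 2·21.2·10·0.18 = 549.44 − 76.32 = 473.12.
Under uncorrelated errors the observed covariances equal the true-score covariances, so only the own-variance terms attenuate.
True-score variance = [21.2²·0.88 + 10²·0.68] − 76.32 = 463.507 − 76.32 = 387.187.
Reliability = 387.187 / 473.12 = 0.8184.

0.8184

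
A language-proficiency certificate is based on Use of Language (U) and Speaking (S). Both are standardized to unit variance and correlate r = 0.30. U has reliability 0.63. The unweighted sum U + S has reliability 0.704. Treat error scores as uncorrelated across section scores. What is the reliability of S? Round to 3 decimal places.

Var(U+S) = 2 + 2·0.30 = 2.600.
True-score variance = ρ_U + ρ_S + 2·0.30, so 0.704 = (0.63 + ρ_S + 0.60) / 2.600.
ρ_S = 0.704·2.600 − 0.63 − 0.60 = 0.600.

0.600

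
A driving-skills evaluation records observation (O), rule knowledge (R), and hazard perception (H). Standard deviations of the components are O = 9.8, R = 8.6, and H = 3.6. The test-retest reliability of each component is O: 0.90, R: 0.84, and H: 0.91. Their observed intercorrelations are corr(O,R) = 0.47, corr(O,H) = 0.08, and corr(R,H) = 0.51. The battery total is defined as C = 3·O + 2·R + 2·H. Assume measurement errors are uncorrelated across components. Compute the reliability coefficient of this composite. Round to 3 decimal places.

0.925

Var(C) = 3²·9.8² + 2²·8.6² + 2²·3.6² + 2·[6·9.8·8.6·0.47 + 6·9.8·3.6·0.08 + 4·8.6·3.6·0.51] = 1212.04 + 635.525 = 1847.56.
With uncorrelated errors the cross-covariances are all true-score covariance, so they carry over unchanged; only the diagonal terms shrink to ρᵢσᵢ².
True-score variance = [3²·9.8²·0.90 + 2²·8.6²·0.84 + 2²·3.6²·0.91] + 635.525 = 1073.6 + 635.525 = 1709.13.
Reliability = 1709.13 / 1847.56 = 0.925.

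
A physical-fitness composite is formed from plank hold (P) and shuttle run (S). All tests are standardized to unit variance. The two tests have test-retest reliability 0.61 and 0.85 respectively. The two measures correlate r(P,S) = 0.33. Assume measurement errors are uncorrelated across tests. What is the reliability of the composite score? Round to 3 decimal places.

Var(P+S) = 2 + 2·[0.33] = 2 + 0.66 = 2.66.
With uncorrelated errors the cross-covariances are all true-score covariance, so they carry over unchanged; only the diagonal terms shrink to ρᵢσᵢ².
True-score variance = [0.61 + 0.85] + 0.66 = 1.46 + 0.66 = 2.12.
Reliability = 2.12 / 2.66 = 0.797.

0.797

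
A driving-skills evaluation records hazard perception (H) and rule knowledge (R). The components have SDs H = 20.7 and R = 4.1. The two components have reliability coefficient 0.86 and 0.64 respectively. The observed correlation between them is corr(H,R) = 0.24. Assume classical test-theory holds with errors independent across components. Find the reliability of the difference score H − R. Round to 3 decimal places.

0.837

Var(H−R) = 20.7² + 4.1² − 2·20.7·4.1·0.24 = 445.3 − 40.7376 = 404.562.
Under uncorrelated errors the observed covariances equal the true-score covariances, so only the own-variance terms attenuate.
True-score variance = [20.7²·0.86 + 4.1²·0.64] − 40.7376 = 379.26 − 40.7376 = 338.522.
Reliability = 338.522 / 404.562 = 0.837.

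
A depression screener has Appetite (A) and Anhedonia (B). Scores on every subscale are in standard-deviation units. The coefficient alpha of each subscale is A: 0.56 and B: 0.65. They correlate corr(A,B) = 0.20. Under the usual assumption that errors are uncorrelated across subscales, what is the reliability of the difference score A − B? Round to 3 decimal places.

0.506

Var(A−B) = 1 + 1 − 2·0.20 = 2 − 0.4 = 1.6.
Under uncorrelated errors the observed covariances equal the true-score covariances, so only the own-variance terms attenuate.
True-score variance = [0.56 + 0.65] − 0.4 = 1.21 − 0.4 = 0.81.
Reliability = 0.81 / 1.6 = 0.506.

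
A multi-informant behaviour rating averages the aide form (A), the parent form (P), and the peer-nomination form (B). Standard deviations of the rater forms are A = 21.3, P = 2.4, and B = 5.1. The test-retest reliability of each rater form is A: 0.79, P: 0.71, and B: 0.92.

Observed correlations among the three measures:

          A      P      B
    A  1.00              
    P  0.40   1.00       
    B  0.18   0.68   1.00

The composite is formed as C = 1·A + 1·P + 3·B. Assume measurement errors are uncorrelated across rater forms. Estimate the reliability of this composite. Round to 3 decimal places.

0.872

Var(C) = 21.3² + 2.4² + 3²·5.1² + 2·[21.3·2.4·0.40 + 3·21.3·5.1·0.18 + 3·2.4·5.1·0.68] = 693.54 + 208.156 = 901.696.
Because errors are independent across components, Cov(Tᵢ,Tⱼ) = Cov(Xᵢ,Xⱼ); the off-diagonal part of the true-score variance is the same as above.
True-score variance = [21.3²·0.79 + 2.4²·0.71 + 3²·5.1²·0.92] + 208.156 = 577.868 + 208.156 = 786.023.
Reliability = 786.023 / 901.696 = 0.872.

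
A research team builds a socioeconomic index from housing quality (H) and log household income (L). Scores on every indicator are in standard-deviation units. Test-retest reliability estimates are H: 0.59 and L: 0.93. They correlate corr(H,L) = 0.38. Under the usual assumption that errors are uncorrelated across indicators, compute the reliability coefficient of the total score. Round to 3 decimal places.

Var(H+L) = 2 + 2·[0.38] = 2 + 0.76 = 2.76.
With uncorrelated errors the cross-covariances are all true-score covariance, so they carry over unchanged; only the diagonal terms shrink to ρᵢσᵢ².
True-score variance = [0.59 + 0.93] + 0.76 = 1.52 + 0.76 = 2.28.
Reliability = 2.28 / 2.76 = 0.826.

0.826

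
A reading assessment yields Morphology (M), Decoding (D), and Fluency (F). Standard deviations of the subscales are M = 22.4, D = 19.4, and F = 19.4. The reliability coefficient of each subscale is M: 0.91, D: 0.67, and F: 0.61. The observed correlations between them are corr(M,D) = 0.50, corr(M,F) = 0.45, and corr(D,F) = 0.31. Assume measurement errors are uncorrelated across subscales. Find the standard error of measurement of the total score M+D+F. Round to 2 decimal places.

17.78

Var(total) = 1254.48 + 1059.01 = 2313.49.
True-score variance = 938.342 + 1059.01 = 1997.35, so reliability = 0.8634.
Error variance = 2313.49 − 1997.35 = 316.138; SEM = √316.138 = 17.78.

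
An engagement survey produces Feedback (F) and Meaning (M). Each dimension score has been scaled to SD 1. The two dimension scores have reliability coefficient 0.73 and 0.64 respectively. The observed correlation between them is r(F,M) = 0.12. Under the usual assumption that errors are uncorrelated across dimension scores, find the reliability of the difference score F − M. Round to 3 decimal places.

0.642

Var(F−M) = 1 + 1 − 2·0.12 = 2 − 0.24 = 1.76.
Under uncorrelated errors the observed covariances equal the true-score covariances, so only the own-variance terms attenuate.
True-score variance = [0.73 + 0.64] − 0.24 = 1.37 − 0.24 = 1.13.
Reliability = 1.13 / 1.76 = 0.642.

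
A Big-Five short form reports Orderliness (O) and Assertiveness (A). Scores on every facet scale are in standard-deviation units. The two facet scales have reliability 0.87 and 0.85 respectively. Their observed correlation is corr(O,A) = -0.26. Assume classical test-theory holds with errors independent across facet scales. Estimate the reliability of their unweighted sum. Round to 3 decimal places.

0.811

Var(O+A) = 2 + 2·[(-0.26)] = 2 − 0.52 = 1.48.
Under uncorrelated errors the observed covariances equal the true-score covariances, so only the own-variance terms attenuate.
True-score variance = [0.87 + 0.85] − 0.52 = 1.72 − 0.52 = 1.2.
Reliability = 1.2 / 1.48 = 0.811.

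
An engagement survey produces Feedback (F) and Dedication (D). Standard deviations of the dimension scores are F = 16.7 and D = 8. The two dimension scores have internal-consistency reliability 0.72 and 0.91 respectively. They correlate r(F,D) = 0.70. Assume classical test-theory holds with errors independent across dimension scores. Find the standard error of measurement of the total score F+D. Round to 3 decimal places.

Var(total) = 342.89 + 187.04 = 529.93.
True-score variance = 259.041 + 187.04 = 446.081, so reliability = 0.8418.
Error variance = 529.93 − 446.081 = 83.8492; SEM = √83.8492 = 9.157.

9.157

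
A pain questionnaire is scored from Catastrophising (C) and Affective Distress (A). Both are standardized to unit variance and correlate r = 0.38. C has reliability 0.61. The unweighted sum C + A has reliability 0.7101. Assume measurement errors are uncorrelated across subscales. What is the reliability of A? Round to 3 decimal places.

0.590

Var(C+A) = 2 + 2·0.38 = 2.760.
True-score variance = ρ_C + ρ_A + 2·0.38, so 0.7101 = (0.61 + ρ_A + 0.76) / 2.760.
ρ_A = 0.7101·2.760 − 0.61 − 0.76 = 0.590.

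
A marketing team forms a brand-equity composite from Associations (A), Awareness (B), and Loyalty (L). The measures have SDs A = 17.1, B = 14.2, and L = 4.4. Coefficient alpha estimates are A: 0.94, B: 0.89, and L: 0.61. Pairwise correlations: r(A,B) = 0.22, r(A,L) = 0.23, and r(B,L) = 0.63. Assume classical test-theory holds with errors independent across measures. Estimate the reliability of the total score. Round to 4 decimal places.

Var(A+B+L) = 17.1² + 14.2² + 4.4² + 2·[17.1·14.2·0.22 + 17.1·4.4·0.23 + 14.2·4.4·0.63] = 513.41 + 220.176 = 733.586.
Under uncorrelated errors the observed covariances equal the true-score covariances, so only the own-variance terms attenuate.
True-score variance = [17.1²·0.94 + 14.2²·0.89 + 4.4²·0.61] + 220.176 = 466.135 + 220.176 = 686.311.
Reliability = 686.311 / 733.586 = 0.9356.

0.9356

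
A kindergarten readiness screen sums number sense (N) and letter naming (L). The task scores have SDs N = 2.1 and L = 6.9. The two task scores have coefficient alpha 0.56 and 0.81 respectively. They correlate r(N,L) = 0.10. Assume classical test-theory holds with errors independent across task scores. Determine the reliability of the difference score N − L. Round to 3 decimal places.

Var(N−L) = 2.1² + 6.9² − 2·2.1·6.9·0.10 = 52.02 − 2.898 = 49.122.
Because errors are independent across components, Cov(Tᵢ,Tⱼ) = Cov(Xᵢ,Xⱼ); the off-diagonal part of the true-score variance is the same as above.
True-score variance = [2.1²·0.56 + 6.9²·0.81] − 2.898 = 41.0337 − 2.898 = 38.1357.
Reliability = 38.1357 / 49.122 = 0.776.

0.776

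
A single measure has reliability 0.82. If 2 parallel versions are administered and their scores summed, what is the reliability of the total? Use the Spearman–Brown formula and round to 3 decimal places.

ρ_k = kρ / (1 + (k−1)ρ) = 2·0.82 / (1 + 1·0.82) = 1.640 / 1.820 = 0.901.

0.901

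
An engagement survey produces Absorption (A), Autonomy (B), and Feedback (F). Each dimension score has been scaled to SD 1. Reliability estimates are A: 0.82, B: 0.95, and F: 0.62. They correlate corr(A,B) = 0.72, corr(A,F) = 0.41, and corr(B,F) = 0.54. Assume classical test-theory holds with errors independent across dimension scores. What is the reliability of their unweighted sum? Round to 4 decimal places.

0.9038

Var(A+B+F) = 3 + 2·[0.72 + 0.41 + 0.54] = 3 + 3.34 = 6.34.
Because errors are independent across components, Cov(Tᵢ,Tⱼ) = Cov(Xᵢ,Xⱼ); the off-diagonal part of the true-score variance is the same as above.
True-score variance = [0.82 + 0.95 + 0.62] + 3.34 = 2.39 + 3.34 = 5.73.
Reliability = 5.73 / 6.34 = 0.9038.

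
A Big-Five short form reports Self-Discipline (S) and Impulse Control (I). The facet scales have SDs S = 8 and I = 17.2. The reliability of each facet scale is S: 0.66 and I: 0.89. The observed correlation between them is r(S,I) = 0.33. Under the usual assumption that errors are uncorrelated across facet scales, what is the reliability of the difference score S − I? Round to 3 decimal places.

Var(S−I) = 8² + 17.2² − 2·8·17.2·0.33 = 359.84 − 90.816 = 269.024.
With uncorrelated errors the cross-covariances are all true-score covariance, so they carry over unchanged; only the diagonal terms shrink to ρᵢσᵢ².
True-score variance = [8²·0.66 + 17.2²·0.89] − 90.816 = 305.538 − 90.816 = 214.722.
Reliability = 214.722 / 269.024 = 0.798.

0.798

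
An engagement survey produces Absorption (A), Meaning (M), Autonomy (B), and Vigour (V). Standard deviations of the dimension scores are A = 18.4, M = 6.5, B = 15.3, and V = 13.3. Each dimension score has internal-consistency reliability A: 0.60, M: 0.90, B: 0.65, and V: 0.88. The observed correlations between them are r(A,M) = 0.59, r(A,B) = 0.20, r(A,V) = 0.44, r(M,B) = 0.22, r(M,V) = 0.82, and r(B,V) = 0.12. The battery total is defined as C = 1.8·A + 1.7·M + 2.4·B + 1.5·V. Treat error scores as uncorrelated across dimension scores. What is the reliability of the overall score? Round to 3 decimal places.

Var(C) = 1.8²·18.4² + 1.7²·6.5² + 2.4²·15.3² + 1.5²·13.3² + 2·[3.06·18.4·6.5·0.59 + 4.32·18.4·15.3·0.20 + 2.7·18.4·13.3·0.44 + 4.08·6.5·15.3·0.22 + 2.55·6.5·13.3·0.82 + 3.6·15.3·13.3·0.12] = 2965.4 + 2215.65 = 5181.05.
With uncorrelated errors the cross-covariances are all true-score covariance, so they carry over unchanged; only the diagonal terms shrink to ρᵢσᵢ².
True-score variance = [1.8²·18.4²·0.60 + 1.7²·6.5²·0.90 + 2.4²·15.3²·0.65 + 1.5²·13.3²·0.88] + 2215.65 = 1994.73 + 2215.65 = 4210.38.
Reliability = 4210.38 / 5181.05 = 0.813.

0.813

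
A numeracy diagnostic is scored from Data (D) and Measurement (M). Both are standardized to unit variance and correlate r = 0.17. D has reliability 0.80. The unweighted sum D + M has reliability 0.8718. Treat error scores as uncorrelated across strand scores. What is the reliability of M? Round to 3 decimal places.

Var(D+M) = 2 + 2·0.17 = 2.340.
True-score variance = ρ_D + ρ_M + 2·0.17, so 0.8718 = (0.80 + ρ_M + 0.34) / 2.340.
ρ_M = 0.8718·2.340 − 0.80 − 0.34 = 0.900.

0.900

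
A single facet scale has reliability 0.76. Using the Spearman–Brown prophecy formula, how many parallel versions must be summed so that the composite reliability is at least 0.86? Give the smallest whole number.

k ≥ ρ*(1−ρ₁)/(ρ₁(1−ρ*)) = 0.86·0.24 / (0.76·0.14) = 1.940.
Smallest integer k = 2.

2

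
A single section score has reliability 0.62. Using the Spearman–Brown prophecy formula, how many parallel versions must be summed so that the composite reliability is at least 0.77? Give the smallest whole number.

3

k ≥ ρ*(1−ρ₁)/(ρ₁(1−ρ*)) = 0.77·0.38 / (0.62·0.23) = 2.052.
Smallest integer k = 3.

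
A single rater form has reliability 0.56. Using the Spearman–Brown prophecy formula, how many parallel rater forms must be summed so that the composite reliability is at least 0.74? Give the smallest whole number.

k ≥ ρ*(1−ρ₁)/(ρ₁(1−ρ*)) = 0.74·0.44 / (0.56·0.26) = 2.236.
Smallest integer k = 3.

3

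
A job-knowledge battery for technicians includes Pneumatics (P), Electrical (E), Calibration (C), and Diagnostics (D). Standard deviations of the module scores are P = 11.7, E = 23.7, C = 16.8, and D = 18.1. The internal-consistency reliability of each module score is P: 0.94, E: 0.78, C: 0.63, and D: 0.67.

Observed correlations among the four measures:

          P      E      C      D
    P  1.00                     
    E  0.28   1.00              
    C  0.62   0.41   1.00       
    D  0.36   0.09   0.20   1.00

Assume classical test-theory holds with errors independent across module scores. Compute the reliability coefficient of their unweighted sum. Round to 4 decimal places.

Var(P+E+C+D) = 11.7² + 23.7² + 16.8² + 18.1² + 2·[11.7·23.7·0.28 + 11.7·16.8·0.62 + 11.7·18.1·0.36 + 23.7·16.8·0.41 + 23.7·18.1·0.09 + 16.8·18.1·0.20] = 1308.43 + 1076.83 = 2385.26.
Under uncorrelated errors the observed covariances equal the true-score covariances, so only the own-variance terms attenuate.
True-score variance = [11.7²·0.94 + 23.7²·0.78 + 16.8²·0.63 + 18.1²·0.67] + 1076.83 = 964.105 + 1076.83 = 2040.93.
Reliability = 2040.93 / 2385.26 = 0.8556.

0.8556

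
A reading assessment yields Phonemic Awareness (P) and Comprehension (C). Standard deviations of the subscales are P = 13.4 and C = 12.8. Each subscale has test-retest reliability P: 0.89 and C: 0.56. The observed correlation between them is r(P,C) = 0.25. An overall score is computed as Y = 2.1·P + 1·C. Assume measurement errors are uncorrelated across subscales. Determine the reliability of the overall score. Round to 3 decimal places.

Var(Y) = 2.1²·13.4² + 12.8² + 2·[2.1·13.4·12.8·0.25] = 955.7 + 180.096 = 1135.8.
Under uncorrelated errors the observed covariances equal the true-score covariances, so only the own-variance terms attenuate.
True-score variance = [2.1²·13.4²·0.89 + 12.8²·0.56] + 180.096 = 796.505 + 180.096 = 976.601.
Reliability = 976.601 / 1135.8 = 0.860.

0.860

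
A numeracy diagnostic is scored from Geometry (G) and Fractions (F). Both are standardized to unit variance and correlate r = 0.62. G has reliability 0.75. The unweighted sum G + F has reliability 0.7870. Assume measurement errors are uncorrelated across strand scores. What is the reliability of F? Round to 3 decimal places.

Var(G+F) = 2 + 2·0.62 = 3.240.
True-score variance = ρ_G + ρ_F + 2·0.62, so 0.7870 = (0.75 + ρ_F + 1.24) / 3.240.
ρ_F = 0.7870·3.240 − 0.75 − 1.24 = 0.560.

0.560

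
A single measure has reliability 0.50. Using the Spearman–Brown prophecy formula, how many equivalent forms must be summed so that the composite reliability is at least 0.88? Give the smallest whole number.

k ≥ ρ*(1−ρ₁)/(ρ₁(1−ρ*)) = 0.88·0.50 / (0.50·0.12) = 7.333.
Smallest integer k = 8.

8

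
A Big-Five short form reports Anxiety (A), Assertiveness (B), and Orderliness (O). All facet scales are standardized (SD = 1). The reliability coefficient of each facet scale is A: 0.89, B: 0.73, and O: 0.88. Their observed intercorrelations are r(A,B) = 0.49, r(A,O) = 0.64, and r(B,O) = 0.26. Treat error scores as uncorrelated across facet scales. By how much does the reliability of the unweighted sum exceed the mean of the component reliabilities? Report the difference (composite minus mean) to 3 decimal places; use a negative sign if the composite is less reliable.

Var(sum) = 3 + 2.78 = 5.78; true-score variance = 2.5 + 2.78 = 5.28; composite reliability = 0.9135.
Mean component reliability = 0.8333.
Difference = 0.9135 − 0.8333 = 0.080.

0.080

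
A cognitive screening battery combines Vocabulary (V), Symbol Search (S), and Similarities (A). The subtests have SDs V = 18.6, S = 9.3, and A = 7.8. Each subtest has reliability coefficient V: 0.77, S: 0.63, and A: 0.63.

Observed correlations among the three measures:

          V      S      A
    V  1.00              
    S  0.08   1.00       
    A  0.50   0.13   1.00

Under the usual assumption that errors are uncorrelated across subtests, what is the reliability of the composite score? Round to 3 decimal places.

Var(V+S+A) = 18.6² + 9.3² + 7.8² + 2·[18.6·9.3·0.08 + 18.6·7.8·0.50 + 9.3·7.8·0.13] = 493.29 + 191.617 = 684.907.
With uncorrelated errors the cross-covariances are all true-score covariance, so they carry over unchanged; only the diagonal terms shrink to ρᵢσᵢ².
True-score variance = [18.6²·0.77 + 9.3²·0.63 + 7.8²·0.63] + 191.617 = 359.207 + 191.617 = 550.824.
Reliability = 550.824 / 684.907 = 0.804.

0.804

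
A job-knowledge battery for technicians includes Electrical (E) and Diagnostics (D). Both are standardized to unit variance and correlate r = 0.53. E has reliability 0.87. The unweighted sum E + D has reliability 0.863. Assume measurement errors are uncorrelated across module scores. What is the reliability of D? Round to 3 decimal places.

0.711

Var(E+D) = 2 + 2·0.53 = 3.060.
True-score variance = ρ_E + ρ_D + 2·0.53, so 0.863 = (0.87 + ρ_D + 1.06) / 3.060.
ρ_D = 0.863·3.060 − 0.87 − 1.06 = 0.711.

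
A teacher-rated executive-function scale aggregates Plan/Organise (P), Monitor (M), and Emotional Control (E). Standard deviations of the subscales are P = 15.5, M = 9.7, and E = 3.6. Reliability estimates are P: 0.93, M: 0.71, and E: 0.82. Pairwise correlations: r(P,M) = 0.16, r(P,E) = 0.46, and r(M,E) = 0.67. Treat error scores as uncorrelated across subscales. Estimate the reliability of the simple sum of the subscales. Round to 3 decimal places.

Var(P+M+E) = 15.5² + 9.7² + 3.6² + 2·[15.5·9.7·0.16 + 15.5·3.6·0.46 + 9.7·3.6·0.67] = 347.3 + 146.241 = 493.541.
Under uncorrelated errors the observed covariances equal the true-score covariances, so only the own-variance terms attenuate.
True-score variance = [15.5²·0.93 + 9.7²·0.71 + 3.6²·0.82] + 146.241 = 300.864 + 146.241 = 447.104.
Reliability = 447.104 / 493.541 = 0.906.

0.906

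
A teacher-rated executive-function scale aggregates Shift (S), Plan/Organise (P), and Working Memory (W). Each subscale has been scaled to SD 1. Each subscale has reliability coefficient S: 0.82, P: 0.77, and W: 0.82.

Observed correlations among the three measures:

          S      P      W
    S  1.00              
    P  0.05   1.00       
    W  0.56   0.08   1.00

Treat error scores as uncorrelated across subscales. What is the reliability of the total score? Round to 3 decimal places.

Var(S+P+W) = 3 + 2·[0.05 + 0.56 + 0.08] = 3 + 1.38 = 4.38.
Because errors are independent across components, Cov(Tᵢ,Tⱼ) = Cov(Xᵢ,Xⱼ); the off-diagonal part of the true-score variance is the same as above.
True-score variance = [0.82 + 0.77 + 0.82] + 1.38 = 2.41 + 1.38 = 3.79.
Reliability = 3.79 / 4.38 = 0.865.

0.865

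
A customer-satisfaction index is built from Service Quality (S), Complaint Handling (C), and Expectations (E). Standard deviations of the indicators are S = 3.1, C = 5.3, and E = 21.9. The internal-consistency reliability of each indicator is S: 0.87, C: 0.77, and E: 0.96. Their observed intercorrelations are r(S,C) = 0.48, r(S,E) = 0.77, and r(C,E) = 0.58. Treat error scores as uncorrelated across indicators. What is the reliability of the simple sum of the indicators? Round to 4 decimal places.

0.9652

Var(S+C+E) = 3.1² + 5.3² + 21.9² + 2·[3.1·5.3·0.48 + 3.1·21.9·0.77 + 5.3·21.9·0.58] = 517.31 + 254.965 = 772.275.
Under uncorrelated errors the observed covariances equal the true-score covariances, so only the own-variance terms attenuate.
True-score variance = [3.1²·0.87 + 5.3²·0.77 + 21.9²·0.96] + 254.965 = 490.416 + 254.965 = 745.38.
Reliability = 745.38 / 772.275 = 0.9652.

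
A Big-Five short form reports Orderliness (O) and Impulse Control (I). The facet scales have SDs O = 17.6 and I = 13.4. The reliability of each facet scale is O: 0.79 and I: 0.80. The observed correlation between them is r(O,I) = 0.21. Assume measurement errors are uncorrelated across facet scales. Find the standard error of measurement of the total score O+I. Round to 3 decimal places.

10.048

Var(total) = 489.32 + 99.0528 = 588.373.
True-score variance = 388.358 + 99.0528 = 487.411, so reliability = 0.8284.
Error variance = 588.373 − 487.411 = 100.962; SEM = √100.962 = 10.048.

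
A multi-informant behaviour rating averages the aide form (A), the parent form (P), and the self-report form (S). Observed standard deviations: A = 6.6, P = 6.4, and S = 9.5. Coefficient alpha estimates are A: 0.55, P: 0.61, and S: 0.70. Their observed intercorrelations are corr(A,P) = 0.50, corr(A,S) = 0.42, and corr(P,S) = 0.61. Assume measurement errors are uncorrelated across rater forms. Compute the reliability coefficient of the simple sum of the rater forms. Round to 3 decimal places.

Var(A+P+S) = 6.6² + 6.4² + 9.5² + 2·[6.6·6.4·0.50 + 6.6·9.5·0.42 + 6.4·9.5·0.61] = 174.77 + 169.084 = 343.854.
Because errors are independent across components, Cov(Tᵢ,Tⱼ) = Cov(Xᵢ,Xⱼ); the off-diagonal part of the true-score variance is the same as above.
True-score variance = [6.6²·0.55 + 6.4²·0.61 + 9.5²·0.70] + 169.084 = 112.119 + 169.084 = 281.203.
Reliability = 281.203 / 343.854 = 0.818.

0.818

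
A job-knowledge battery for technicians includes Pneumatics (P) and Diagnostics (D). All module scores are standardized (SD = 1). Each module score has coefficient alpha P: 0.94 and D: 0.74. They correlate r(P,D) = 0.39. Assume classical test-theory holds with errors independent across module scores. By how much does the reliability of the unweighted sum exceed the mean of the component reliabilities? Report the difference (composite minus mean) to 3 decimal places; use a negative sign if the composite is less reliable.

0.045

Var(sum) = 2 + 0.78 = 2.78; true-score variance = 1.68 + 0.78 = 2.46; composite reliability = 0.8849.
Mean component reliability = 0.8400.
Difference = 0.8849 − 0.8400 = 0.045.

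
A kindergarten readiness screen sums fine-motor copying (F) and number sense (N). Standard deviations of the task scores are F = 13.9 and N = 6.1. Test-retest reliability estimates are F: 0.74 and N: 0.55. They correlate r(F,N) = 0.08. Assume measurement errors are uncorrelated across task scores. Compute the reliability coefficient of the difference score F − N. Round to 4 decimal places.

Var(F−N) = 13.9² + 6.1² − 2·13.9·6.1·0.08 = 230.42 − 13.5664 = 216.854.
With uncorrelated errors the cross-covariances are all true-score covariance, so they carry over unchanged; only the diagonal terms shrink to ρᵢσᵢ².
True-score variance = [13.9²·0.74 + 6.1²·0.55] − 13.5664 = 163.441 − 13.5664 = 149.875.
Reliability = 149.875 / 216.854 = 0.6911.

0.6911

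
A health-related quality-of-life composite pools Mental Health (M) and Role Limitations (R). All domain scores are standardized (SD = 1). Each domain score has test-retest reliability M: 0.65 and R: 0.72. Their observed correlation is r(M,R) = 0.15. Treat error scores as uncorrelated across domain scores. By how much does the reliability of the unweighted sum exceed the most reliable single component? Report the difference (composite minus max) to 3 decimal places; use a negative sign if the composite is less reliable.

Var(sum) = 2 + 0.3 = 2.3; true-score variance = 1.37 + 0.3 = 1.67; composite reliability = 0.7261.
Max component reliability = 0.7200.
Difference = 0.7261 − 0.7200 = 0.006.

0.006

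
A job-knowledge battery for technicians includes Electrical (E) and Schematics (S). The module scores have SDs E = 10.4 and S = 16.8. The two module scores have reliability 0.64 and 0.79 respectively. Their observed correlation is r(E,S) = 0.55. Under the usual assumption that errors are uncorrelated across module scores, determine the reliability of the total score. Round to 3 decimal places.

Var(E+S) = 10.4² + 16.8² + 2·[10.4·16.8·0.55] = 390.4 + 192.192 = 582.592.
With uncorrelated errors the cross-covariances are all true-score covariance, so they carry over unchanged; only the diagonal terms shrink to ρᵢσᵢ².
True-score variance = [10.4²·0.64 + 16.8²·0.79] + 192.192 = 292.192 + 192.192 = 484.384.
Reliability = 484.384 / 582.592 = 0.831.

0.831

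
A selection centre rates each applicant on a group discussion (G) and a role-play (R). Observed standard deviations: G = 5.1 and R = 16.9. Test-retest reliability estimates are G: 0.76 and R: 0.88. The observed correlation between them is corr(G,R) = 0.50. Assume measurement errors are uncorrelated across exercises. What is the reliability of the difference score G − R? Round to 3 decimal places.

Var(G−R) = 5.1² + 16.9² − 2·5.1·16.9·0.50 = 311.62 − 86.19 = 225.43.
Because errors are independent across components, Cov(Tᵢ,Tⱼ) = Cov(Xᵢ,Xⱼ); the off-diagonal part of the true-score variance is the same as above.
True-score variance = [5.1²·0.76 + 16.9²·0.88] − 86.19 = 271.104 − 86.19 = 184.914.
Reliability = 184.914 / 225.43 = 0.820.

0.820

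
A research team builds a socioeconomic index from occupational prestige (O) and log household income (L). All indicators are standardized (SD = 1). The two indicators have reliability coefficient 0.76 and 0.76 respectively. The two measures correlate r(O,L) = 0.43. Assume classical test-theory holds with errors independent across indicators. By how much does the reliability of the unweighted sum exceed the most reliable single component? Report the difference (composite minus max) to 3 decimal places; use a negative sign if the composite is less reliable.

Var(sum) = 2 + 0.86 = 2.86; true-score variance = 1.52 + 0.86 = 2.38; composite reliability = 0.8322.
Max component reliability = 0.7600.
Difference = 0.8322 − 0.7600 = 0.072.

0.072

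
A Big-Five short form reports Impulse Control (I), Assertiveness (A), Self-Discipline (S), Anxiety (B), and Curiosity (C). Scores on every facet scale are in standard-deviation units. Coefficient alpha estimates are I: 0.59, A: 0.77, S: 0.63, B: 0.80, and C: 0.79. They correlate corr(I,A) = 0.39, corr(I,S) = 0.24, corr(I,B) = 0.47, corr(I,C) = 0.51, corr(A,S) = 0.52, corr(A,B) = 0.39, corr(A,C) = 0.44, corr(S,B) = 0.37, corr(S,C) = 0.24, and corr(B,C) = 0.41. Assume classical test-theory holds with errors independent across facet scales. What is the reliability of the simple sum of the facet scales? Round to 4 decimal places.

Var(I+A+S+B+C) = 5 + 2·[0.39 + 0.24 + 0.47 + 0.51 + 0.52 + 0.39 + 0.44 + 0.37 + 0.24 + 0.41] = 5 + 7.96 = 12.96.
Under uncorrelated errors the observed covariances equal the true-score covariances, so only the own-variance terms attenuate.
True-score variance = [0.59 + 0.77 + 0.63 + 0.80 + 0.79] + 7.96 = 3.58 + 7.96 = 11.54.
Reliability = 11.54 / 12.96 = 0.8904.

0.8904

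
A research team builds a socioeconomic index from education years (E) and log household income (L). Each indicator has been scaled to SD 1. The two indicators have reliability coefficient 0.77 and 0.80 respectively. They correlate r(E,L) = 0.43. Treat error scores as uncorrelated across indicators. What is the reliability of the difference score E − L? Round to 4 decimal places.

0.6228

Var(E−L) = 1 + 1 − 2·0.43 = 2 − 0.86 = 1.14.
Because errors are independent across components, Cov(Tᵢ,Tⱼ) = Cov(Xᵢ,Xⱼ); the off-diagonal part of the true-score variance is the same as above.
True-score variance = [0.77 + 0.80] − 0.86 = 1.57 − 0.86 = 0.71.
Reliability = 0.71 / 1.14 = 0.6228.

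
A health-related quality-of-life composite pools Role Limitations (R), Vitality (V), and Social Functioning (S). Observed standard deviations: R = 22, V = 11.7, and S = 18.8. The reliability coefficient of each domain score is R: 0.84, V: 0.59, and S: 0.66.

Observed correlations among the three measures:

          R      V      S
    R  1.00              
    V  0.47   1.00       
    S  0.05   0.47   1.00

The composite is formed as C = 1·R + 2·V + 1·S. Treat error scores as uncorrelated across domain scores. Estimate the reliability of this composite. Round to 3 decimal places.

Var(C) = 22² + 2²·11.7² + 18.8² + 2·[2·22·11.7·0.47 + 22·18.8·0.05 + 2·11.7·18.8·0.47] = 1385 + 938.797 = 2323.8.
Because errors are independent across components, Cov(Tᵢ,Tⱼ) = Cov(Xᵢ,Xⱼ); the off-diagonal part of the true-score variance is the same as above.
True-score variance = [22²·0.84 + 2²·11.7²·0.59 + 18.8²·0.66] + 938.797 = 962.891 + 938.797 = 1901.69.
Reliability = 1901.69 / 2323.8 = 0.818.

0.818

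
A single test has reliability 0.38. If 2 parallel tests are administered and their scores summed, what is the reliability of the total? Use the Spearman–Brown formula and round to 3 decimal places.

ρ_k = kρ / (1 + (k−1)ρ) = 2·0.38 / (1 + 1·0.38) = 0.760 / 1.380 = 0.551.

0.551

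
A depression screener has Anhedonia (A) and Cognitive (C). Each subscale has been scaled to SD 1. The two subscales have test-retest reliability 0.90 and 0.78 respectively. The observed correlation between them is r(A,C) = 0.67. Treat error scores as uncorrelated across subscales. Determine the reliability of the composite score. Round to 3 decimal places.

Var(A+C) = 2 + 2·[0.67] = 2 + 1.34 = 3.34.
Under uncorrelated errors the observed covariances equal the true-score covariances, so only the own-variance terms attenuate.
True-score variance = [0.90 + 0.78] + 1.34 = 1.68 + 1.34 = 3.02.
Reliability = 3.02 / 3.34 = 0.904.

0.904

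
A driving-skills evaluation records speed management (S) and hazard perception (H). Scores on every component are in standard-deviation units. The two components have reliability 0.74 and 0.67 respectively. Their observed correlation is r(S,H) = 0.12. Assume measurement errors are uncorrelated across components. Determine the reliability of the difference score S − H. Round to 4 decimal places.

Var(S−H) = 1 + 1 − 2·0.12 = 2 − 0.24 = 1.76.
With uncorrelated errors the cross-covariances are all true-score covariance, so they carry over unchanged; only the diagonal terms shrink to ρᵢσᵢ².
True-score variance = [0.74 + 0.67] − 0.24 = 1.41 − 0.24 = 1.17.
Reliability = 1.17 / 1.76 = 0.6648.

0.6648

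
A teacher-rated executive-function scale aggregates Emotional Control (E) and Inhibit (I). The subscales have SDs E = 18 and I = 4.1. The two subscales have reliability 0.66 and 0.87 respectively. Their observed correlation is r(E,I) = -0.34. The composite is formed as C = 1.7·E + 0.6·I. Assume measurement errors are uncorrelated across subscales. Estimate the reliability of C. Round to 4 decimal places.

0.6419

Var(C) = 1.7²·18² + 0.6²·4.1² + 2·[1.02·18·4.1·(-0.34)] = 942.412 − 51.1877 = 891.224.
Because errors are independent across components, Cov(Tᵢ,Tⱼ) = Cov(Xᵢ,Xⱼ); the off-diagonal part of the true-score variance is the same as above.
True-score variance = [1.7²·18²·0.66 + 0.6²·4.1²·0.87] − 51.1877 = 623.262 − 51.1877 = 572.075.
Reliability = 572.075 / 891.224 = 0.6419.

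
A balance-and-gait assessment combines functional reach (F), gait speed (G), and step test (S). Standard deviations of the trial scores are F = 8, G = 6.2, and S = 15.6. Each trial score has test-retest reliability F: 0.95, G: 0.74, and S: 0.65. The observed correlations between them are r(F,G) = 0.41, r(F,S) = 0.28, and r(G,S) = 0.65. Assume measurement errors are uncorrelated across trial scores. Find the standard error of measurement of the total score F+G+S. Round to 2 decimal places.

Var(total) = 345.8 + 236.296 = 582.096.
True-score variance = 247.43 + 236.296 = 483.726, so reliability = 0.8310.
Error variance = 582.096 − 483.726 = 98.3704; SEM = √98.3704 = 9.92.

9.92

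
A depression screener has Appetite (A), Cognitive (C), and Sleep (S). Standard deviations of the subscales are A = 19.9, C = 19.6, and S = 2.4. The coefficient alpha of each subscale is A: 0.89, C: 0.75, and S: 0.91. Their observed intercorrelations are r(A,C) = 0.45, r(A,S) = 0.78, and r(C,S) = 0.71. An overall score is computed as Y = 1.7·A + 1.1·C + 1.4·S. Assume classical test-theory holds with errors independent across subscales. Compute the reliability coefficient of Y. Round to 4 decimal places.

0.9049

Var(Y) = 1.7²·19.9² + 1.1²·19.6² + 1.4²·2.4² + 2·[1.87·19.9·19.6·0.45 + 2.38·19.9·2.4·0.78 + 1.54·19.6·2.4·0.71] = 1620.59 + 936.628 = 2557.22.
Because errors are independent across components, Cov(Tᵢ,Tⱼ) = Cov(Xᵢ,Xⱼ); the off-diagonal part of the true-score variance is the same as above.
True-score variance = [1.7²·19.9²·0.89 + 1.1²·19.6²·0.75 + 1.4²·2.4²·0.91] + 936.628 = 1377.48 + 936.628 = 2314.1.
Reliability = 2314.1 / 2557.22 = 0.9049.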